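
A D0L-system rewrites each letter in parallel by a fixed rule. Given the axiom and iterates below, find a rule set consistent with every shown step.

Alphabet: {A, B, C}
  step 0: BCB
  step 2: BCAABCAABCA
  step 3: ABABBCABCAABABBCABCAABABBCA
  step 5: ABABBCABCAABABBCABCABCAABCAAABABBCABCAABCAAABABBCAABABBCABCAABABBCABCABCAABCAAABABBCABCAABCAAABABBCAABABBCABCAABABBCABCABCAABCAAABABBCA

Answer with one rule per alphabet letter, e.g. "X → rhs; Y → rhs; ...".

A->BCA, B->A, C->BAB

  step 2 ⇒ step 3: BCAABCAABCA ⇒ A·BAB·BCA·BCA·A·BAB·BCA·BCA·A·BAB·BCA
    A ↦ BCA
    B ↦ A
    C ↦ BAB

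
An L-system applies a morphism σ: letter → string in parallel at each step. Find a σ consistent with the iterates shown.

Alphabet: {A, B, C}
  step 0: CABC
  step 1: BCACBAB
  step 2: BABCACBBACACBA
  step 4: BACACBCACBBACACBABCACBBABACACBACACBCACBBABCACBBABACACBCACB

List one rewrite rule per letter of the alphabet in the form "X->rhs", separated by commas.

A->CAC, B->BA, C->B

  step 1 ⇒ step 2: BCACBAB ⇒ BA·B·CAC·B·BA·CAC·BA
    A ↦ CAC
    B ↦ BA
    C ↦ B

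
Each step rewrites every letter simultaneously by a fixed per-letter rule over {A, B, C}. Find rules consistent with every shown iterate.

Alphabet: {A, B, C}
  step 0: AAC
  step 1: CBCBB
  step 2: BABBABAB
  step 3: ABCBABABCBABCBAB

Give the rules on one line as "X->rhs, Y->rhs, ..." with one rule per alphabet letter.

A->CB, B->AB, C->B

  step 2 ⇒ step 3: BABBABAB ⇒ AB·CB·AB·AB·CB·AB·CB·AB
    A ↦ CB
    B ↦ AB
  step 0 ⇒ step 1: AAC ⇒ CB·CB·B
    C ↦ B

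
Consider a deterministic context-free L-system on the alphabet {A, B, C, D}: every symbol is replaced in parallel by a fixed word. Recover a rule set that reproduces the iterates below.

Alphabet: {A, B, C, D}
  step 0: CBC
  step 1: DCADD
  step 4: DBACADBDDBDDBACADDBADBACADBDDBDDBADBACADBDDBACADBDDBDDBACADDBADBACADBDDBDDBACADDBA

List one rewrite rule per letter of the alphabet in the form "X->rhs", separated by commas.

  step 0 ⇒ step 1: CBC ⇒ D·CAD·D
    B ↦ CAD
    C ↦ D
    A ↦ BD  (constrained at step 1)
    D ↦ DBA  (constrained at step 1)

A->BD, B->CAD, C->D, D->DBA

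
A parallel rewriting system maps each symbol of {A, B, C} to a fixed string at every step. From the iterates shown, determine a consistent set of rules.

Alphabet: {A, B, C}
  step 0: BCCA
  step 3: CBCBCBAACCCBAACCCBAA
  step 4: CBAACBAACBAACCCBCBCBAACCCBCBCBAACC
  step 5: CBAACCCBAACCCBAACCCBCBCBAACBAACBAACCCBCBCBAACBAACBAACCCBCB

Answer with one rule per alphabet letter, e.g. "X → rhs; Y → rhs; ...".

A->C, B->AA, C->CB

  step 4 ⇒ step 5: CBAACBAACBAACCCBCBCBAACCCBCBCBAACC ⇒ CB·AA·C·C·CB·AA·C·C·CB·AA·C·C·CB·CB·CB·AA·CB·AA·CB·AA·C·C·CB·CB·CB·AA·CB·AA·CB·AA·C·C·CB·CB
    A ↦ C
    B ↦ AA
    C ↦ CB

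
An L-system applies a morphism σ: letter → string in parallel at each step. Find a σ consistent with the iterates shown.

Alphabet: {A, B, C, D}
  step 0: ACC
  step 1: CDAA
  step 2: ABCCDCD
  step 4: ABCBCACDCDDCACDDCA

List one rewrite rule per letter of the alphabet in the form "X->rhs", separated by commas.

  step 1 ⇒ step 2: CDAA ⇒ A·BC·CD·CD
    A ↦ CD
    C ↦ A
    D ↦ BC
    B ↦ DC  (constrained at step 2)

A->CD, B->DC, C->A, D->BC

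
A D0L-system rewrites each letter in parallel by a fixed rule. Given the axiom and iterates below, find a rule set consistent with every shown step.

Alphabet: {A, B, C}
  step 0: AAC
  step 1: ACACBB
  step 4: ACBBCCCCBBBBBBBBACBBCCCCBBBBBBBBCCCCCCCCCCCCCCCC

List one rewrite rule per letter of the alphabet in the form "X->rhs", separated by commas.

  step 0 ⇒ step 1: AAC ⇒ AC·AC·BB
    A ↦ AC
    C ↦ BB
    B ↦ CC  (constrained at step 1)

A->AC, B->CC, C->BB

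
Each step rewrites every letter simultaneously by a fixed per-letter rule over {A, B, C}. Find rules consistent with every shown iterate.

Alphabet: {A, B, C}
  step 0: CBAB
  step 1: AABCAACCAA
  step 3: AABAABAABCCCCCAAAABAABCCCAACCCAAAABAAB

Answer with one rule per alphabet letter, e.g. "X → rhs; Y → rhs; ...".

A->C, B->CAA, C->AAB

  step 0 ⇒ step 1: CBAB ⇒ AAB·CAA·C·CAA
    A ↦ C
    B ↦ CAA
    C ↦ AAB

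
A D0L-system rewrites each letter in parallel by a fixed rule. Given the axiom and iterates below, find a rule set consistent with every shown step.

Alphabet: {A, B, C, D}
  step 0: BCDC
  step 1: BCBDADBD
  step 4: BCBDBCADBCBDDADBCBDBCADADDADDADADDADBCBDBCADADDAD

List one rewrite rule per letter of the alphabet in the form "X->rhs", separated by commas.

A->D, B->BC, C->BD, D->AD

  step 0 ⇒ step 1: BCDC ⇒ BC·BD·AD·BD
    B ↦ BC
    C ↦ BD
    D ↦ AD
    A ↦ D  (constrained at step 1)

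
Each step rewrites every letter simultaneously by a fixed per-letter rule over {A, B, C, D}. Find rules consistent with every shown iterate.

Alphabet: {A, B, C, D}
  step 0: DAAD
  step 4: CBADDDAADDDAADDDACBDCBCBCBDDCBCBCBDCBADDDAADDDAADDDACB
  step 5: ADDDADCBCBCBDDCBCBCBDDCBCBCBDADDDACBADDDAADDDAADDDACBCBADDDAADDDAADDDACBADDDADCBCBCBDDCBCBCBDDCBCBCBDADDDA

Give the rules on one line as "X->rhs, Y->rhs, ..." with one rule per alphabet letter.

  step 4 ⇒ step 5: CBADDDAADDDAADDDACBDCBCBCBDDCBCBCBDCBADDDAADDDAADDDACB ⇒ AD·DDA·D·CB·CB·CB·D·D·CB·CB·CB·D·D·CB·CB·CB·D·AD·DDA·CB·AD·DDA·AD·DDA·AD·DDA·CB·CB·AD·DDA·AD·DDA·AD·DDA·CB·AD·DDA·D·CB·CB·CB·D·D·CB·CB·CB·D·D·CB·CB·CB·D·AD·DDA
    A ↦ D
    B ↦ DDA
    C ↦ AD
    D ↦ CB

A->D, B->DDA, C->AD, D->CB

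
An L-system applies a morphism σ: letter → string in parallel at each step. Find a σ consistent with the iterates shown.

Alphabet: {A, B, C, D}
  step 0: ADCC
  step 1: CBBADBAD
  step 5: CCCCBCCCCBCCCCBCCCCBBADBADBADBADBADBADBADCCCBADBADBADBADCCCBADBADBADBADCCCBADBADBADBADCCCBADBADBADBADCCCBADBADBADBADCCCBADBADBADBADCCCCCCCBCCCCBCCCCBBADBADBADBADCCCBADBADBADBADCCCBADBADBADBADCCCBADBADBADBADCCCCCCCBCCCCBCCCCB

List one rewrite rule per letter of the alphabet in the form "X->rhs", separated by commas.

  step 0 ⇒ step 1: ADCC ⇒ C·B·BAD·BAD
    A ↦ C
    C ↦ BAD
    D ↦ B
    B ↦ CCC  (constrained at step 1)

A->C, B->CCC, C->BAD, D->B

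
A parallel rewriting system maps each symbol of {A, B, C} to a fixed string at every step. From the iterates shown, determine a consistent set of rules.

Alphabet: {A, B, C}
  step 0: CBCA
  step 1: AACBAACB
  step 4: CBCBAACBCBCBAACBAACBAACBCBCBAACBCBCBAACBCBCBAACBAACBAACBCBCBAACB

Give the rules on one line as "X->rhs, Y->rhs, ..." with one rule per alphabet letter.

A->CB, B->CB, C->AA

  step 0 ⇒ step 1: CBCA ⇒ AA·CB·AA·CB
    A ↦ CB
    B ↦ CB
    C ↦ AA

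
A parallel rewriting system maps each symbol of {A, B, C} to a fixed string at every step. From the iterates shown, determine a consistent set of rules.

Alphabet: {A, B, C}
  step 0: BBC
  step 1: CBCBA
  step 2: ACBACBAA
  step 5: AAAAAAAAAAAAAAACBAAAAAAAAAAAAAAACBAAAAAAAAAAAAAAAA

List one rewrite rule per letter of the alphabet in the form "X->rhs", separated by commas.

  step 1 ⇒ step 2: CBCBA ⇒ A·CB·A·CB·AA
    A ↦ AA
    B ↦ CB
    C ↦ A

A->AA, B->CB, C->A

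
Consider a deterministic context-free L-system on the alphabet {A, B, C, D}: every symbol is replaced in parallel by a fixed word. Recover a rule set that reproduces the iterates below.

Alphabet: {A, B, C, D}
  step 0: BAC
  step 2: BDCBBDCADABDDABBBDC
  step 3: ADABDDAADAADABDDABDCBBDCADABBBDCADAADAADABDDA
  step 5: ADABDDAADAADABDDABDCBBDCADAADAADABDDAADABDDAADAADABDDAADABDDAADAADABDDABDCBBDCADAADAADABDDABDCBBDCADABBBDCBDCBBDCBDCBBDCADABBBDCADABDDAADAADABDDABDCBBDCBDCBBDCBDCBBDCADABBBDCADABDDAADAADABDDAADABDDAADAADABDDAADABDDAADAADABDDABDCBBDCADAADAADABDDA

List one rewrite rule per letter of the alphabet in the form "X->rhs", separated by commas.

A->BDC, B->ADA, C->DDA, D->B

  step 2 ⇒ step 3: BDCBBDCADABDDABBBDC ⇒ ADA·B·DDA·ADA·ADA·B·DDA·BDC·B·BDC·ADA·B·B·BDC·ADA·ADA·ADA·B·DDA
    A ↦ BDC
    B ↦ ADA
    C ↦ DDA
    D ↦ B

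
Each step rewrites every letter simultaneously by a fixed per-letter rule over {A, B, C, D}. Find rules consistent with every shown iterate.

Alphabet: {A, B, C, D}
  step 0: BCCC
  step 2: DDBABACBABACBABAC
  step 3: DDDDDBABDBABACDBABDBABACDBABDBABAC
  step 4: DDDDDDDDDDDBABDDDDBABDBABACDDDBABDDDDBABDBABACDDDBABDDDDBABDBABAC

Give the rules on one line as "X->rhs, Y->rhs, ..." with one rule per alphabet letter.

  step 3 ⇒ step 4: DDDDDBABDBABACDBABDBABACDBABDBABAC ⇒ DD·DD·DD·DD·DD·D·BAB·D·DD·D·BAB·D·BAB·AC·DD·D·BAB·D·DD·D·BAB·D·BAB·AC·DD·D·BAB·D·DD·D·BAB·D·BAB·AC
    A ↦ BAB
    B ↦ D
    C ↦ AC
    D ↦ DD

A->BAB, B->D, C->AC, D->DD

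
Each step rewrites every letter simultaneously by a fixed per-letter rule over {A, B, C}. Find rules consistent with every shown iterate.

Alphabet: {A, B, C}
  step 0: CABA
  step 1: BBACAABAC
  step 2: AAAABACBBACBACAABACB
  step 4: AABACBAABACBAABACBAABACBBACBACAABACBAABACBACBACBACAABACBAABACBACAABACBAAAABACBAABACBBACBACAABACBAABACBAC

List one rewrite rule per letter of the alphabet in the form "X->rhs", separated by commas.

A->BAC, B->AA, C->B

  step 1 ⇒ step 2: BBACAABAC ⇒ AA·AA·BAC·B·BAC·BAC·AA·BAC·B
    A ↦ BAC
    B ↦ AA
    C ↦ B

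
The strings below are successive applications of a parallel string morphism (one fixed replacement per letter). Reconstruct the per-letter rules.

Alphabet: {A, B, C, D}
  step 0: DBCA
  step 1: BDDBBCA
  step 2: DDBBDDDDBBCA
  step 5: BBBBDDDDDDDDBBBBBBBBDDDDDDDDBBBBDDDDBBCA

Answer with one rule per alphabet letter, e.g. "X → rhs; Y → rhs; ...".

  step 1 ⇒ step 2: BDDBBCA ⇒ DD·B·B·DD·DD·BB·CA
    A ↦ CA
    B ↦ DD
    C ↦ BB
    D ↦ B

A->CA, B->DD, C->BB, D->B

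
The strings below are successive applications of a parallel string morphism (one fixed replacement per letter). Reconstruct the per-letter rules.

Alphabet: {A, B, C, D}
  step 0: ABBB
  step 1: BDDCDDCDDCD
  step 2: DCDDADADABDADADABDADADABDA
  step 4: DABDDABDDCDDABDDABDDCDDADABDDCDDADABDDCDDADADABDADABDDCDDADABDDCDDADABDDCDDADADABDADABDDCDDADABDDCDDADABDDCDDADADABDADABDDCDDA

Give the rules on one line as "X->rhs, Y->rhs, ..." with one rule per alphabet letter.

A->BD, B->DCD, C->DAB, D->DA

  step 1 ⇒ step 2: BDDCDDCDDCD ⇒ DCD·DA·DA·DAB·DA·DA·DAB·DA·DA·DAB·DA
    B ↦ DCD
    C ↦ DAB
    D ↦ DA
  step 0 ⇒ step 1: ABBB ⇒ BD·DCD·DCD·DCD
    A ↦ BD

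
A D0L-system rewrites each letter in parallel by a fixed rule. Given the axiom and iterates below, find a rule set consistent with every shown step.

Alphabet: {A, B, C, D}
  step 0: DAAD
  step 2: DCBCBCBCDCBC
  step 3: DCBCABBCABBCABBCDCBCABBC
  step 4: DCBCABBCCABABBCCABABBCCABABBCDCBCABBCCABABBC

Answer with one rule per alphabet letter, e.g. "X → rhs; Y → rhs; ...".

  step 3 ⇒ step 4: DCBCABBCABBCABBCDCBCABBC ⇒ DC·BC·AB·BC·C·AB·AB·BC·C·AB·AB·BC·C·AB·AB·BC·DC·BC·AB·BC·C·AB·AB·BC
    A ↦ C
    B ↦ AB
    C ↦ BC
    D ↦ DC

A->C, B->AB, C->BC, D->DC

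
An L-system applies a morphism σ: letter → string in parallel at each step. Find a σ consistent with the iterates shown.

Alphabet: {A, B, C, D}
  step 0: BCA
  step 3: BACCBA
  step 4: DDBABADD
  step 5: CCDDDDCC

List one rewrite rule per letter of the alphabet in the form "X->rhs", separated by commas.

A->D, B->D, C->BA, D->C

  step 4 ⇒ step 5: DDBABADD ⇒ C·C·D·D·D·D·C·C
    A ↦ D
    B ↦ D
    D ↦ C
  step 3 ⇒ step 4: BACCBA ⇒ D·D·BA·BA·D·D
    C ↦ BA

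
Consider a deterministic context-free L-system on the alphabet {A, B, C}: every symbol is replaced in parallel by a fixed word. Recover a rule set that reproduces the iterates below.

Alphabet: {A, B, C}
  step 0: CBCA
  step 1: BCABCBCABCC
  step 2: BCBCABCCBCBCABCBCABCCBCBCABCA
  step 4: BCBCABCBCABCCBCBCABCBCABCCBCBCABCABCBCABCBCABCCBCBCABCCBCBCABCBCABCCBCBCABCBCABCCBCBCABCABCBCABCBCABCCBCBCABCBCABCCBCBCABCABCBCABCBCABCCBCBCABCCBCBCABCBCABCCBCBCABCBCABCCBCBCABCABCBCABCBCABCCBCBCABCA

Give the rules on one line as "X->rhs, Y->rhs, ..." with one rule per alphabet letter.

A->BCC, B->BC, C->BCA

  step 1 ⇒ step 2: BCABCBCABCC ⇒ BC·BCA·BCC·BC·BCA·BC·BCA·BCC·BC·BCA·BCA
    A ↦ BCC
    B ↦ BC
    C ↦ BCA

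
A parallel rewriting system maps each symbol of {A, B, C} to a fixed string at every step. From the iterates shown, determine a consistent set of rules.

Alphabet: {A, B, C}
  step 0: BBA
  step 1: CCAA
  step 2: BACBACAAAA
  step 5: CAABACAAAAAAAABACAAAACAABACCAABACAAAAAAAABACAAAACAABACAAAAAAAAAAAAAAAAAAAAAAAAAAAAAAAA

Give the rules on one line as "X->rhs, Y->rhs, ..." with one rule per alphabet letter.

  step 1 ⇒ step 2: CCAA ⇒ BAC·BAC·AA·AA
    A ↦ AA
    C ↦ BAC
  step 0 ⇒ step 1: BBA ⇒ C·C·AA
    B ↦ C

A->AA, B->C, C->BAC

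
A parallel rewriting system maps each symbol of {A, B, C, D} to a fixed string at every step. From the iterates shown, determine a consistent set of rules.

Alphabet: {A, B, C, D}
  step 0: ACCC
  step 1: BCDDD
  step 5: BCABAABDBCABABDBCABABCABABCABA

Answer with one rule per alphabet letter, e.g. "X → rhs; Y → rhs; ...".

A->BC, B->AB, C->D, D->A

  step 0 ⇒ step 1: ACCC ⇒ BC·D·D·D
    A ↦ BC
    C ↦ D
    B ↦ AB  (constrained at step 1)
    D ↦ A  (constrained at step 1)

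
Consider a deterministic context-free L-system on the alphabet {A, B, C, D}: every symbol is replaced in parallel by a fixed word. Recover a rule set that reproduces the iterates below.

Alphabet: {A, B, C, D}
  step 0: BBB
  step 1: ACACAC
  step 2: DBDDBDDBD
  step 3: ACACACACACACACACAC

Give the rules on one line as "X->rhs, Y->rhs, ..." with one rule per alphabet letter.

A->D, B->AC, C->BD, D->AC

  step 2 ⇒ step 3: DBDDBDDBD ⇒ AC·AC·AC·AC·AC·AC·AC·AC·AC
    B ↦ AC
    D ↦ AC
  step 1 ⇒ step 2: ACACAC ⇒ D·BD·D·BD·D·BD
    A ↦ D
  step 1 ⇒ step 2: ACACAC ⇒ D·BD·D·BD·D·BD
    C ↦ BD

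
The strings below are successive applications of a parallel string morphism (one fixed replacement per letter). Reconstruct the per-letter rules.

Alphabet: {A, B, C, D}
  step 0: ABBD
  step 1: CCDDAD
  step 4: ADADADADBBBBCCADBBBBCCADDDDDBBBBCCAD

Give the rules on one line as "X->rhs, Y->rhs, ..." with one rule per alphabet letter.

  step 0 ⇒ step 1: ABBD ⇒ CC·D·D·AD
    A ↦ CC
    B ↦ D
    D ↦ AD
    C ↦ BB  (constrained at step 1)

A->CC, B->D, C->BB, D->AD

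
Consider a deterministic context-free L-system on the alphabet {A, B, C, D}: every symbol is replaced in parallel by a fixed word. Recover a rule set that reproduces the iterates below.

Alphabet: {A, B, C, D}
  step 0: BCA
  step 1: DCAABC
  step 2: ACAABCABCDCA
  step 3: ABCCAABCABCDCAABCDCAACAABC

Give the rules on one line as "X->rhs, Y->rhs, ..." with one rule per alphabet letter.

A->ABC, B->D, C->CA, D->A

  step 2 ⇒ step 3: ACAABCABCDCA ⇒ ABC·CA·ABC·ABC·D·CA·ABC·D·CA·A·CA·ABC
    A ↦ ABC
    B ↦ D
    C ↦ CA
    D ↦ A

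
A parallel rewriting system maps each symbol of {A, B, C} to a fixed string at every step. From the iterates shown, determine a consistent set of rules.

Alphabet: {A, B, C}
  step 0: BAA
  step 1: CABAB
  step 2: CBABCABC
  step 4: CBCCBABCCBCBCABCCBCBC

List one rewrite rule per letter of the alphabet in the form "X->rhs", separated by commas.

  step 1 ⇒ step 2: CABAB ⇒ CB·AB·C·AB·C
    A ↦ AB
    B ↦ C
    C ↦ CB

A->AB, B->C, C->CB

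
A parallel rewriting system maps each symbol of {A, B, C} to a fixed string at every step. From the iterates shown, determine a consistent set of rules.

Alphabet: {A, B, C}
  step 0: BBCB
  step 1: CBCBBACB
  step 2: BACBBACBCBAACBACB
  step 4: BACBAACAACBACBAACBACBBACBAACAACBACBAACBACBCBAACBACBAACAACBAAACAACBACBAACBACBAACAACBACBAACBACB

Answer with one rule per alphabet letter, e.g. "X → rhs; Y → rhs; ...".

A->AAC, B->CB, C->BA

  step 1 ⇒ step 2: CBCBBACB ⇒ BA·CB·BA·CB·CB·AAC·BA·CB
    A ↦ AAC
    B ↦ CB
    C ↦ BA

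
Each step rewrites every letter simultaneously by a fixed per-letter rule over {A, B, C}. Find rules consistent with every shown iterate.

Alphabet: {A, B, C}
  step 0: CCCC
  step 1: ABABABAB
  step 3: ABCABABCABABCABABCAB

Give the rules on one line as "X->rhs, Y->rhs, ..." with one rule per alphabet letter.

A->C, B->AB, C->AB

  step 0 ⇒ step 1: CCCC ⇒ AB·AB·AB·AB
    C ↦ AB
    A ↦ C  (constrained at step 1)
    B ↦ AB  (constrained at step 1)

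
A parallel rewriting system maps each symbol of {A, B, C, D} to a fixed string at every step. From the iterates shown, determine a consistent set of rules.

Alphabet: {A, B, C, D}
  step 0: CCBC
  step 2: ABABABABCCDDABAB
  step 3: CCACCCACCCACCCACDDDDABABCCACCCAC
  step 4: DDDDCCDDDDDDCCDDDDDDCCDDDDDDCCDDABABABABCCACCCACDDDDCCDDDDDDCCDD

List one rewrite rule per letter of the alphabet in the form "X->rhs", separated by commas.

A->CC, B->AC, C->DD, D->AB

  step 3 ⇒ step 4: CCACCCACCCACCCACDDDDABABCCACCCAC ⇒ DD·DD·CC·DD·DD·DD·CC·DD·DD·DD·CC·DD·DD·DD·CC·DD·AB·AB·AB·AB·CC·AC·CC·AC·DD·DD·CC·DD·DD·DD·CC·DD
    A ↦ CC
    B ↦ AC
    C ↦ DD
    D ↦ AB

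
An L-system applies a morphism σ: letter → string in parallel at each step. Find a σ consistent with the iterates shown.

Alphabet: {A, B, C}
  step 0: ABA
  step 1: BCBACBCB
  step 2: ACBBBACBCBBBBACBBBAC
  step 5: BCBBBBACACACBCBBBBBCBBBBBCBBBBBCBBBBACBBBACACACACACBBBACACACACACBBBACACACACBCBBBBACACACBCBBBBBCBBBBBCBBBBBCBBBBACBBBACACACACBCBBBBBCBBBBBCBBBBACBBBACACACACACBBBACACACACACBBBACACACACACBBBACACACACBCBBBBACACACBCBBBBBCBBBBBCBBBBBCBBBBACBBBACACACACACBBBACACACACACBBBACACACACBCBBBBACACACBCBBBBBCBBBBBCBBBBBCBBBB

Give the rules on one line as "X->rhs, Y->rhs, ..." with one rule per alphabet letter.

  step 1 ⇒ step 2: BCBACBCB ⇒ AC·BBB·AC·BCB·BBB·AC·BBB·AC
    A ↦ BCB
    B ↦ AC
    C ↦ BBB

A->BCB, B->AC, C->BBB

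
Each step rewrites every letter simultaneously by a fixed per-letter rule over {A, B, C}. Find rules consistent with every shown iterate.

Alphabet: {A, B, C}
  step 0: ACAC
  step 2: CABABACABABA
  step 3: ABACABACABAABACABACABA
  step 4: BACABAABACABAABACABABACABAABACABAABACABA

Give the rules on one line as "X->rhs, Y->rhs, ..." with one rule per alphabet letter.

A->BA, B->CA, C->A

  step 3 ⇒ step 4: ABACABACABAABACABACABA ⇒ BA·CA·BA·A·BA·CA·BA·A·BA·CA·BA·BA·CA·BA·A·BA·CA·BA·A·BA·CA·BA
    A ↦ BA
    B ↦ CA
    C ↦ A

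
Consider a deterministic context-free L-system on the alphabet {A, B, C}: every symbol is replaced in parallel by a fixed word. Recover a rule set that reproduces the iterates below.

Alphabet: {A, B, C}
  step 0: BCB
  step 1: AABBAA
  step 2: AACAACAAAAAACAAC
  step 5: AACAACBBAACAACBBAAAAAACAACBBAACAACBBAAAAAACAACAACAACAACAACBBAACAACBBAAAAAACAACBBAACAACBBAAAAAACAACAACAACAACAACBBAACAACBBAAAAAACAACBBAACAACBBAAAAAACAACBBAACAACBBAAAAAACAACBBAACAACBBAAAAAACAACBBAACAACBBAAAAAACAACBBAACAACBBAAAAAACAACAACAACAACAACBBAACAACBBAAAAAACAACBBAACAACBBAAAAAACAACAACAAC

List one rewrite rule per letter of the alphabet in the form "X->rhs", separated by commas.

  step 1 ⇒ step 2: AABBAA ⇒ AAC·AAC·AA·AA·AAC·AAC
    A ↦ AAC
    B ↦ AA
  step 0 ⇒ step 1: BCB ⇒ AA·BB·AA
    C ↦ BB

A->AAC, B->AA, C->BB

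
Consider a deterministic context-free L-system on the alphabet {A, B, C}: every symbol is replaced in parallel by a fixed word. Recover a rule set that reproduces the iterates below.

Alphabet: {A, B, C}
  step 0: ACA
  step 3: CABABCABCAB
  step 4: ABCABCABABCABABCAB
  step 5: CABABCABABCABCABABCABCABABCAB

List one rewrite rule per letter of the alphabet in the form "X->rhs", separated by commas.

A->C, B->AB, C->AB

  step 4 ⇒ step 5: ABCABCABABCABABCAB ⇒ C·AB·AB·C·AB·AB·C·AB·C·AB·AB·C·AB·C·AB·AB·C·AB
    A ↦ C
    B ↦ AB
    C ↦ AB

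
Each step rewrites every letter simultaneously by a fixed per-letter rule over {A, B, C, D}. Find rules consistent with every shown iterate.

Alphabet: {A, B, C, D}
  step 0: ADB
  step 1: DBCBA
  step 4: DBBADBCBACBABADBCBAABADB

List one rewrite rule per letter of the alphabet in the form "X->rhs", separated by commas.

  step 0 ⇒ step 1: ADB ⇒ DB·C·BA
    A ↦ DB
    B ↦ BA
    D ↦ C
    C ↦ A  (constrained at step 1)

A->DB, B->BA, C->A, D->C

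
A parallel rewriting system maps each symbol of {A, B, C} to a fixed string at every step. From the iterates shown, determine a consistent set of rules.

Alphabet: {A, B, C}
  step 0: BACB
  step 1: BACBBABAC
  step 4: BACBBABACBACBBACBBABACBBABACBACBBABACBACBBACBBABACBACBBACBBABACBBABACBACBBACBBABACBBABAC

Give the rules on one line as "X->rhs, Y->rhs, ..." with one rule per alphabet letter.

A->B, B->BAC, C->BA

  step 0 ⇒ step 1: BACB ⇒ BAC·B·BA·BAC
    A ↦ B
    B ↦ BAC
    C ↦ BA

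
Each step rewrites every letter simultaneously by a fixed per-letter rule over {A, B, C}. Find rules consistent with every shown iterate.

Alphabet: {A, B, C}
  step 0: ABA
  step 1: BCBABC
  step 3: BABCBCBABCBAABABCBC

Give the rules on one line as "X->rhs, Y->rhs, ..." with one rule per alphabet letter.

A->BC, B->BA, C->A

  step 0 ⇒ step 1: ABA ⇒ BC·BA·BC
    A ↦ BC
    B ↦ BA
    C ↦ A  (constrained at step 1)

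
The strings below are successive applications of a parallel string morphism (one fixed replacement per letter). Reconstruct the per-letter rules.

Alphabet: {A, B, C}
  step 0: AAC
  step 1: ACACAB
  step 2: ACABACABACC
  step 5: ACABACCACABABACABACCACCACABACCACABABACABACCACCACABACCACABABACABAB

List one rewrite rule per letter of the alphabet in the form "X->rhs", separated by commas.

  step 1 ⇒ step 2: ACACAB ⇒ AC·AB·AC·AB·AC·C
    A ↦ AC
    B ↦ C
    C ↦ AB

A->AC, B->C, C->AB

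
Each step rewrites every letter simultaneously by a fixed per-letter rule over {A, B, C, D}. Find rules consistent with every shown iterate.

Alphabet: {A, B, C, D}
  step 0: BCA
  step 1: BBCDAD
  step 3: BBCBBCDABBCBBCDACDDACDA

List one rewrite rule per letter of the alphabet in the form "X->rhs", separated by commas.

A->D, B->BBC, C->DA, D->C

  step 0 ⇒ step 1: BCA ⇒ BBC·DA·D
    A ↦ D
    B ↦ BBC
    C ↦ DA
    D ↦ C  (constrained at step 1)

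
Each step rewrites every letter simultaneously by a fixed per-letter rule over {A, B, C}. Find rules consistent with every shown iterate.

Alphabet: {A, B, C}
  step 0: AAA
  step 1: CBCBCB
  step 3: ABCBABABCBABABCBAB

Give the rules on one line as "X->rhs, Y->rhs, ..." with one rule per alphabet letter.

A->CB, B->AB, C->B

  step 0 ⇒ step 1: AAA ⇒ CB·CB·CB
    A ↦ CB
    B ↦ AB  (constrained at step 1)
    C ↦ B  (constrained at step 1)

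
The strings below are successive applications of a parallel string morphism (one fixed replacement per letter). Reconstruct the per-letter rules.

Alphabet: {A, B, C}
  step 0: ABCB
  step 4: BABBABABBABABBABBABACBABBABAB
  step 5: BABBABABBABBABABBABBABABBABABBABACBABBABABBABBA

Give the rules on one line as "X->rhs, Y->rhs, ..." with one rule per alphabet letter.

  step 4 ⇒ step 5: BABBABABBABABBABBABACBABBABAB ⇒ BA·B·BA·BA·B·BA·B·BA·BA·B·BA·B·BA·BA·B·BA·BA·B·BA·B·AC·BA·B·BA·BA·B·BA·B·BA
    A ↦ B
    B ↦ BA
    C ↦ AC

A->B, B->BA, C->AC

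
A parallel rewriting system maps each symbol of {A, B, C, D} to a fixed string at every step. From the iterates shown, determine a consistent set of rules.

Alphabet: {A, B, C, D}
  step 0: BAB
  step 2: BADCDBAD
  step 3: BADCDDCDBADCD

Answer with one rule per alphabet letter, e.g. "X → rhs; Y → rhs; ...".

  step 2 ⇒ step 3: BADCDBAD ⇒ BA·D·CD·D·CD·BA·D·CD
    A ↦ D
    B ↦ BA
    C ↦ D
    D ↦ CD

A->D, B->BA, C->D, D->CD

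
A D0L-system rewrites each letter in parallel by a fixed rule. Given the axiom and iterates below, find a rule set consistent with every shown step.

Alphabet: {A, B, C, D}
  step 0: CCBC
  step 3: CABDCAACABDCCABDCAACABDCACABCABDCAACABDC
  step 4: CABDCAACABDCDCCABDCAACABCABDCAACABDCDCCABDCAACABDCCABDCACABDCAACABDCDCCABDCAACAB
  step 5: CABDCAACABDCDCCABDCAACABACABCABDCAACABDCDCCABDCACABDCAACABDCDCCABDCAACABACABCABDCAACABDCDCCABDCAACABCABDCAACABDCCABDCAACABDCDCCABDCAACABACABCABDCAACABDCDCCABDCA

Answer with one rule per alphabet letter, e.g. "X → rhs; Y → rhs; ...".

A->DC, B->A, C->CAB, D->A

  step 4 ⇒ step 5: CABDCAACABDCDCCABDCAACABCABDCAACABDCDCCABDCAACABDCCABDCACABDCAACABDCDCCABDCAACAB ⇒ CAB·DC·A·A·CAB·DC·DC·CAB·DC·A·A·CAB·A·CAB·CAB·DC·A·A·CAB·DC·DC·CAB·DC·A·CAB·DC·A·A·CAB·DC·DC·CAB·DC·A·A·CAB·A·CAB·CAB·DC·A·A·CAB·DC·DC·CAB·DC·A·A·CAB·CAB·DC·A·A·CAB·DC·CAB·DC·A·A·CAB·DC·DC·CAB·DC·A·A·CAB·A·CAB·CAB·DC·A·A·CAB·DC·DC·CAB·DC·A
    A ↦ DC
    B ↦ A
    C ↦ CAB
    D ↦ A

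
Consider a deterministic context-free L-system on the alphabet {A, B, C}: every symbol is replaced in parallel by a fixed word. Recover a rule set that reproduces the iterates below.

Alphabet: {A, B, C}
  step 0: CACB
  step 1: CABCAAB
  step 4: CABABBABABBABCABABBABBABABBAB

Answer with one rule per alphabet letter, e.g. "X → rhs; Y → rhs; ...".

  step 0 ⇒ step 1: CACB ⇒ CA·B·CA·AB
    A ↦ B
    B ↦ AB
    C ↦ CA

A->B, B->AB, C->CA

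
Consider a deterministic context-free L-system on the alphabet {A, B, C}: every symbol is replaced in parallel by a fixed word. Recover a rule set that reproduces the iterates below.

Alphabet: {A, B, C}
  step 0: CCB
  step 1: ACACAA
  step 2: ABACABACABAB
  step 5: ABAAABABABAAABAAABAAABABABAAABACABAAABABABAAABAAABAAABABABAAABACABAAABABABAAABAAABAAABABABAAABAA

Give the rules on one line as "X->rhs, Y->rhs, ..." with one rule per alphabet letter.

A->AB, B->AA, C->AC

  step 1 ⇒ step 2: ACACAA ⇒ AB·AC·AB·AC·AB·AB
    A ↦ AB
    C ↦ AC
  step 0 ⇒ step 1: CCB ⇒ AC·AC·AA
    B ↦ AA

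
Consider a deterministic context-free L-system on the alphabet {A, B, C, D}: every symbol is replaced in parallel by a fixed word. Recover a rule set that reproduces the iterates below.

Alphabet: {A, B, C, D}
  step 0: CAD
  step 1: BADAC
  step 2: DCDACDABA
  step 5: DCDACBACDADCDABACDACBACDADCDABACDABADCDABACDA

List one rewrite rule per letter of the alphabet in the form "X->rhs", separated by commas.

  step 1 ⇒ step 2: BADAC ⇒ DC·DA·C·DA·BA
    A ↦ DA
    B ↦ DC
    C ↦ BA
    D ↦ C

A->DA, B->DC, C->BA, D->C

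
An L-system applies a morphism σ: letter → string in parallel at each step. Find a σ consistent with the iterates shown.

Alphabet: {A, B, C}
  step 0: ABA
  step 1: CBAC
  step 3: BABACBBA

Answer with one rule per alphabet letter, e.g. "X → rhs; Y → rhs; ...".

  step 0 ⇒ step 1: ABA ⇒ C·BA·C
    A ↦ C
    B ↦ BA
    C ↦ B  (constrained at step 1)

A->C, B->BA, C->B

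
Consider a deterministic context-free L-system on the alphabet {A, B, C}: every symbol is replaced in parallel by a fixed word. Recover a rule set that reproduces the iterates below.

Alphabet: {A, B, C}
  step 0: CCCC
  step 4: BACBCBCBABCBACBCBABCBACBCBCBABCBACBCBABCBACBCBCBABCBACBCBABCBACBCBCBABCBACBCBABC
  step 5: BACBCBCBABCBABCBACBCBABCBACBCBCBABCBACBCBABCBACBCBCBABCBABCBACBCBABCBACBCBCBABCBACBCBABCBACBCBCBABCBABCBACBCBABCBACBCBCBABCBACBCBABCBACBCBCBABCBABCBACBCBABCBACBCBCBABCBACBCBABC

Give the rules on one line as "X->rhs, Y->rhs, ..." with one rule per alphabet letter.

A->CBC, B->BA, C->BC

  step 4 ⇒ step 5: BACBCBCBABCBACBCBABCBACBCBCBABCBACBCBABCBACBCBCBABCBACBCBABCBACBCBCBABCBACBCBABC ⇒ BA·CBC·BC·BA·BC·BA·BC·BA·CBC·BA·BC·BA·CBC·BC·BA·BC·BA·CBC·BA·BC·BA·CBC·BC·BA·BC·BA·BC·BA·CBC·BA·BC·BA·CBC·BC·BA·BC·BA·CBC·BA·BC·BA·CBC·BC·BA·BC·BA·BC·BA·CBC·BA·BC·BA·CBC·BC·BA·BC·BA·CBC·BA·BC·BA·CBC·BC·BA·BC·BA·BC·BA·CBC·BA·BC·BA·CBC·BC·BA·BC·BA·CBC·BA·BC
    A ↦ CBC
    B ↦ BA
    C ↦ BC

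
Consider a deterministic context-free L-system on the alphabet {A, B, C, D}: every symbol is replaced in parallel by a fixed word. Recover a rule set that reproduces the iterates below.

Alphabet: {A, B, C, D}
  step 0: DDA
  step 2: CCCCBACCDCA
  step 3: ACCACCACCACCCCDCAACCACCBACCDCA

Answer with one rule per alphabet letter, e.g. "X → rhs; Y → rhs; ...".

  step 2 ⇒ step 3: CCCCBACCDCA ⇒ ACC·ACC·ACC·ACC·CC·DCA·ACC·ACC·B·ACC·DCA
    A ↦ DCA
    B ↦ CC
    C ↦ ACC
    D ↦ B

A->DCA, B->CC, C->ACC, D->B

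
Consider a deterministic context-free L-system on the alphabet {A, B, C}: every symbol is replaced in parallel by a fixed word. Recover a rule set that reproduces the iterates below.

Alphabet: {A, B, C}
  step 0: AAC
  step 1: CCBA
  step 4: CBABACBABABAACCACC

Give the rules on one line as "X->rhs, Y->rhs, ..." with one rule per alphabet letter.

  step 0 ⇒ step 1: AAC ⇒ C·C·BA
    A ↦ C
    C ↦ BA
    B ↦ AC  (constrained at step 1)

A->C, B->AC, C->BA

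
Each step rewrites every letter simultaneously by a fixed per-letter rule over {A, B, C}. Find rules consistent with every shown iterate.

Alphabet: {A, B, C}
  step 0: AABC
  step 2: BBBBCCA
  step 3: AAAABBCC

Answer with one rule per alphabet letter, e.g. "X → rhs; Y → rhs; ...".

A->CC, B->A, C->B

  step 2 ⇒ step 3: BBBBCCA ⇒ A·A·A·A·B·B·CC
    A ↦ CC
    B ↦ A
    C ↦ B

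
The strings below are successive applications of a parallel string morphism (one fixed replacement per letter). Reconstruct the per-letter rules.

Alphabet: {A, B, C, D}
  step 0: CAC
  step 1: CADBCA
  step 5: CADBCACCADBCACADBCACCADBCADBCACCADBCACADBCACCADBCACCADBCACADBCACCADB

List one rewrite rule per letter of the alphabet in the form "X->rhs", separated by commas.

A->DB, B->AC, C->CA, D->C

  step 0 ⇒ step 1: CAC ⇒ CA·DB·CA
    A ↦ DB
    C ↦ CA
    B ↦ AC  (constrained at step 1)
    D ↦ C  (constrained at step 1)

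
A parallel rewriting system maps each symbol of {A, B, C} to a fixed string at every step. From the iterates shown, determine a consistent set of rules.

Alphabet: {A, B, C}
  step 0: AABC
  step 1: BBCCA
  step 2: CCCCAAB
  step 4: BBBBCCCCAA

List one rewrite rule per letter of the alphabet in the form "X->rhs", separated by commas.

  step 1 ⇒ step 2: BBCCA ⇒ CC·CC·A·A·B
    A ↦ B
    B ↦ CC
    C ↦ A

A->B, B->CC, C->A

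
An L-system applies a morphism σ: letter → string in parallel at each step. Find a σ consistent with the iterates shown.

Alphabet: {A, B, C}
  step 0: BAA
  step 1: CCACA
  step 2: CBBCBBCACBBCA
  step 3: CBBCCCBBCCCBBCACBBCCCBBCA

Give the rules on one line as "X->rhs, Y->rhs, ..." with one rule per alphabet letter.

A->CA, B->C, C->CBB

  step 2 ⇒ step 3: CBBCBBCACBBCA ⇒ CBB·C·C·CBB·C·C·CBB·CA·CBB·C·C·CBB·CA
    A ↦ CA
    B ↦ C
    C ↦ CBB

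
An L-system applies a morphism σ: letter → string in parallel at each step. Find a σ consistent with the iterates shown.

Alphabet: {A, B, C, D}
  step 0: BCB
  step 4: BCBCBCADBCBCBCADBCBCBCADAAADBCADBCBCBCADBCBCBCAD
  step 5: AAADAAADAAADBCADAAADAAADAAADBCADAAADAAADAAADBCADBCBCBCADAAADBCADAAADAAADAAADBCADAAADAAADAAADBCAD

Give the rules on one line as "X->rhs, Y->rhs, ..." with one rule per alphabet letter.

  step 4 ⇒ step 5: BCBCBCADBCBCBCADBCBCBCADAAADBCADBCBCBCADBCBCBCAD ⇒ AA·AD·AA·AD·AA·AD·BC·AD·AA·AD·AA·AD·AA·AD·BC·AD·AA·AD·AA·AD·AA·AD·BC·AD·BC·BC·BC·AD·AA·AD·BC·AD·AA·AD·AA·AD·AA·AD·BC·AD·AA·AD·AA·AD·AA·AD·BC·AD
    A ↦ BC
    B ↦ AA
    C ↦ AD
    D ↦ AD

A->BC, B->AA, C->AD, D->AD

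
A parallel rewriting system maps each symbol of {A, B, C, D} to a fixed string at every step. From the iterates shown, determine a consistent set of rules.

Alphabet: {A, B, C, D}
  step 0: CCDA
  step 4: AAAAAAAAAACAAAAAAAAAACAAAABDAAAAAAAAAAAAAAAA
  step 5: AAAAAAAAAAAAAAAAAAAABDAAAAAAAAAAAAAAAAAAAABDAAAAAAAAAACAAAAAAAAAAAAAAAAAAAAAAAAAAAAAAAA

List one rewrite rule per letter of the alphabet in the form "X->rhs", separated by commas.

A->AA, B->AA, C->BD, D->C

  step 4 ⇒ step 5: AAAAAAAAAACAAAAAAAAAACAAAABDAAAAAAAAAAAAAAAA ⇒ AA·AA·AA·AA·AA·AA·AA·AA·AA·AA·BD·AA·AA·AA·AA·AA·AA·AA·AA·AA·AA·BD·AA·AA·AA·AA·AA·C·AA·AA·AA·AA·AA·AA·AA·AA·AA·AA·AA·AA·AA·AA·AA·AA
    A ↦ AA
    B ↦ AA
    C ↦ BD
    D ↦ C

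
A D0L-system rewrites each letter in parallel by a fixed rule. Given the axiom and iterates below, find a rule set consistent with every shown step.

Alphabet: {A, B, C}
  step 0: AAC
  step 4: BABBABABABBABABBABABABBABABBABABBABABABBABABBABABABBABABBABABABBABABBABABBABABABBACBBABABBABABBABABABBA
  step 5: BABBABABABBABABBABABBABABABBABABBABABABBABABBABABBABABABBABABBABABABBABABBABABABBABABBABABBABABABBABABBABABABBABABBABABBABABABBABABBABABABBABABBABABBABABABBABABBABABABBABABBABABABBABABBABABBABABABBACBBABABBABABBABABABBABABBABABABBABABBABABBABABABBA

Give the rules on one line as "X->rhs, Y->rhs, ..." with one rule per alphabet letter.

A->BBA, B->BA, C->CB

  step 4 ⇒ step 5: BABBABABABBABABBABABABBABABBABABBABABABBABABBABABABBABABBABABABBABABBABABBABABABBACBBABABBABABBABABABBA ⇒ BA·BBA·BA·BA·BBA·BA·BBA·BA·BBA·BA·BA·BBA·BA·BBA·BA·BA·BBA·BA·BBA·BA·BBA·BA·BA·BBA·BA·BBA·BA·BA·BBA·BA·BBA·BA·BA·BBA·BA·BBA·BA·BBA·BA·BA·BBA·BA·BBA·BA·BA·BBA·BA·BBA·BA·BBA·BA·BA·BBA·BA·BBA·BA·BA·BBA·BA·BBA·BA·BBA·BA·BA·BBA·BA·BBA·BA·BA·BBA·BA·BBA·BA·BA·BBA·BA·BBA·BA·BBA·BA·BA·BBA·CB·BA·BA·BBA·BA·BBA·BA·BA·BBA·BA·BBA·BA·BA·BBA·BA·BBA·BA·BBA·BA·BA·BBA
    A ↦ BBA
    B ↦ BA
    C ↦ CB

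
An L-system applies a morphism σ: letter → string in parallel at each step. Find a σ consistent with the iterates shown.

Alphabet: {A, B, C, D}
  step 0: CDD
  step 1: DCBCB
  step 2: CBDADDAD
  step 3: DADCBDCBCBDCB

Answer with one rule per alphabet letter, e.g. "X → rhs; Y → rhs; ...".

A->D, B->AD, C->D, D->CB

  step 2 ⇒ step 3: CBDADDAD ⇒ D·AD·CB·D·CB·CB·D·CB
    A ↦ D
    B ↦ AD
    C ↦ D
    D ↦ CB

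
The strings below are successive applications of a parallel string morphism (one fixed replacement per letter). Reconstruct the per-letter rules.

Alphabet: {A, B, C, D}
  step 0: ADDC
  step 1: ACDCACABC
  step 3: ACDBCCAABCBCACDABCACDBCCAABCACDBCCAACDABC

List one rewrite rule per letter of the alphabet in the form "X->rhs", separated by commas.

  step 0 ⇒ step 1: ADDC ⇒ ACD·CA·CA·BC
    A ↦ ACD
    C ↦ BC
    D ↦ CA
    B ↦ A  (constrained at step 1)

A->ACD, B->A, C->BC, D->CA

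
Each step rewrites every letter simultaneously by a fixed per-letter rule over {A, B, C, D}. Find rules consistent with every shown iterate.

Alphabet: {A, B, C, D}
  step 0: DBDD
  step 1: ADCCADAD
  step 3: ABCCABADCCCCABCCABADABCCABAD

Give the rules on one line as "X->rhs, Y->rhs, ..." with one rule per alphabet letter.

  step 0 ⇒ step 1: DBDD ⇒ AD·CC·AD·AD
    B ↦ CC
    D ↦ AD
    A ↦ AB  (constrained at step 1)
    C ↦ B  (constrained at step 1)

A->AB, B->CC, C->B, D->AD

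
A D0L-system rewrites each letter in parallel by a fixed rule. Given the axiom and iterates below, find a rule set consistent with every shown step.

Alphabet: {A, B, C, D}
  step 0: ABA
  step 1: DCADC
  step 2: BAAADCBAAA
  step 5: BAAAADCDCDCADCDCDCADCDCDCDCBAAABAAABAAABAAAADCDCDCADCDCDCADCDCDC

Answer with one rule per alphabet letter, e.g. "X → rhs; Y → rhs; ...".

A->DC, B->A, C->AA, D->BA

  step 1 ⇒ step 2: DCADC ⇒ BA·AA·DC·BA·AA
    A ↦ DC
    C ↦ AA
    D ↦ BA
  step 0 ⇒ step 1: ABA ⇒ DC·A·DC
    B ↦ A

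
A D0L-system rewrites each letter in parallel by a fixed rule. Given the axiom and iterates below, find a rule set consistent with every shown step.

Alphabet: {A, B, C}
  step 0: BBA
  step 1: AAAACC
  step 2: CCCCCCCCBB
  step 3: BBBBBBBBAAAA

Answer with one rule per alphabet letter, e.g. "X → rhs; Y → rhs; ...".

  step 2 ⇒ step 3: CCCCCCCCBB ⇒ B·B·B·B·B·B·B·B·AA·AA
    B ↦ AA
    C ↦ B
  step 0 ⇒ step 1: BBA ⇒ AA·AA·CC
    A ↦ CC

A->CC, B->AA, C->B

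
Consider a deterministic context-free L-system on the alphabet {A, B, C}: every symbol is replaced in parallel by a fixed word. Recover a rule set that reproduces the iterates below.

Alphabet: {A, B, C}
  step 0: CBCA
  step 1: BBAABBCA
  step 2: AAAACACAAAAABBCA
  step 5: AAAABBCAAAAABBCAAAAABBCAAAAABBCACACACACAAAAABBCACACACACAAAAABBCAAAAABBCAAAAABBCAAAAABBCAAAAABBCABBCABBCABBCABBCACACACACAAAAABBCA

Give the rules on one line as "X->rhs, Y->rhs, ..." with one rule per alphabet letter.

A->CA, B->AA, C->BB

  step 1 ⇒ step 2: BBAABBCA ⇒ AA·AA·CA·CA·AA·AA·BB·CA
    A ↦ CA
    B ↦ AA
    C ↦ BB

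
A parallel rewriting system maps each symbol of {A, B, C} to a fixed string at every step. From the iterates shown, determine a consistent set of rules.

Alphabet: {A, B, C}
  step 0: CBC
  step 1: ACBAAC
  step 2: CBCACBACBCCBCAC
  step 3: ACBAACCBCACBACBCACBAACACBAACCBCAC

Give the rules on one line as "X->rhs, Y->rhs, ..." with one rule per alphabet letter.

A->CBC, B->BA, C->AC

  step 2 ⇒ step 3: CBCACBACBCCBCAC ⇒ AC·BA·AC·CBC·AC·BA·CBC·AC·BA·AC·AC·BA·AC·CBC·AC
    A ↦ CBC
    B ↦ BA
    C ↦ AC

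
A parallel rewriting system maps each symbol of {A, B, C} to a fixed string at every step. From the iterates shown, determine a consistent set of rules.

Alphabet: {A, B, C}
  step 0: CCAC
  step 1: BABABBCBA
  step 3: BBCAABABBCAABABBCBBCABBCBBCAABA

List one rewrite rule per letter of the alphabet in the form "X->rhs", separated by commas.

A->BBC, B->A, C->BA

  step 0 ⇒ step 1: CCAC ⇒ BA·BA·BBC·BA
    A ↦ BBC
    C ↦ BA
    B ↦ A  (constrained at step 1)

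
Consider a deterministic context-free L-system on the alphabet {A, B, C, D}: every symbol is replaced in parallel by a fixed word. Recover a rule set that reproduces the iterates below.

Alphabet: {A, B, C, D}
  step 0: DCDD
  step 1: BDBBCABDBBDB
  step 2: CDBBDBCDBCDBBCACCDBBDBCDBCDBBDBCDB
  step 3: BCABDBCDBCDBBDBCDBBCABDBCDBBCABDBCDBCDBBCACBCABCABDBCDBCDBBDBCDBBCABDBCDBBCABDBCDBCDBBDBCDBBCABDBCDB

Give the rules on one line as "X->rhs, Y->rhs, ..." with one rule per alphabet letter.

  step 2 ⇒ step 3: CDBBDBCDBCDBBCACCDBBDBCDBCDBBDBCDB ⇒ BCA·BDB·CDB·CDB·BDB·CDB·BCA·BDB·CDB·BCA·BDB·CDB·CDB·BCA·C·BCA·BCA·BDB·CDB·CDB·BDB·CDB·BCA·BDB·CDB·BCA·BDB·CDB·CDB·BDB·CDB·BCA·BDB·CDB
    A ↦ C
    B ↦ CDB
    C ↦ BCA
    D ↦ BDB

A->C, B->CDB, C->BCA, D->BDB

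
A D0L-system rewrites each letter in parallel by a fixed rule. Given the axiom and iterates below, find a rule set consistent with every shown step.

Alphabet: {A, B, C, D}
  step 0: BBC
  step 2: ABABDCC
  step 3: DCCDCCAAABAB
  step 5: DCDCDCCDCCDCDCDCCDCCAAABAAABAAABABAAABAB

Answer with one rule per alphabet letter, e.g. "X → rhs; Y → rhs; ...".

A->DC, B->C, C->AB, D->AA

  step 2 ⇒ step 3: ABABDCC ⇒ DC·C·DC·C·AA·AB·AB
    A ↦ DC
    B ↦ C
    C ↦ AB
    D ↦ AA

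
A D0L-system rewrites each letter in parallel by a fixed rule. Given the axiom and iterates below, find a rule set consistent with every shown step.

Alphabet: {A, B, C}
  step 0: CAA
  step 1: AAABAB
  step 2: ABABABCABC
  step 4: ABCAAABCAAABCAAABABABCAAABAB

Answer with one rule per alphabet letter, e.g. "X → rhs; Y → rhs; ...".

A->AB, B->C, C->AA

  step 1 ⇒ step 2: AAABAB ⇒ AB·AB·AB·C·AB·C
    A ↦ AB
    B ↦ C
  step 0 ⇒ step 1: CAA ⇒ AA·AB·AB
    C ↦ AA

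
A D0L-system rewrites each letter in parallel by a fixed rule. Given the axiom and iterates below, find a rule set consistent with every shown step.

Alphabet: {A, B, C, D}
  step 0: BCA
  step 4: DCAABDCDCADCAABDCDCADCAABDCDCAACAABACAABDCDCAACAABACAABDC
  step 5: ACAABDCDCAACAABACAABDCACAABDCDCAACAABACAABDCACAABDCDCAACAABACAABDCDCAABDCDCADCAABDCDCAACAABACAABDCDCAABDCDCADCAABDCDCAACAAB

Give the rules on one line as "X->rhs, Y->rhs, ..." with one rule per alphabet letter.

  step 4 ⇒ step 5: DCAABDCDCADCAABDCDCADCAABDCDCAACAABACAABDCDCAACAABACAABDC ⇒ AC·AAB·DC·DC·A·AC·AAB·AC·AAB·DC·AC·AAB·DC·DC·A·AC·AAB·AC·AAB·DC·AC·AAB·DC·DC·A·AC·AAB·AC·AAB·DC·DC·AAB·DC·DC·A·DC·AAB·DC·DC·A·AC·AAB·AC·AAB·DC·DC·AAB·DC·DC·A·DC·AAB·DC·DC·A·AC·AAB
    A ↦ DC
    B ↦ A
    C ↦ AAB
    D ↦ AC

A->DC, B->A, C->AAB, D->AC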